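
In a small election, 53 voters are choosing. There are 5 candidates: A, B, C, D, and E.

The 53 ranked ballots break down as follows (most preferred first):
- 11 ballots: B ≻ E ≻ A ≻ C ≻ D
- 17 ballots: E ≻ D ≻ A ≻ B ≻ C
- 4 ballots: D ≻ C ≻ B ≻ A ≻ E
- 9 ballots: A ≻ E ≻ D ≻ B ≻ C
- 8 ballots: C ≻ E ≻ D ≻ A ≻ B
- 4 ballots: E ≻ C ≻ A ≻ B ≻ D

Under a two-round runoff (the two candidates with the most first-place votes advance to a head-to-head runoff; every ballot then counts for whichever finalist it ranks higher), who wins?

Round 1 first-place votes: A 9, B 11, C 8, D 4, E 21. E and B advance.
Runoff: E is ranked above B on 38 ballots, B above E on 15.

E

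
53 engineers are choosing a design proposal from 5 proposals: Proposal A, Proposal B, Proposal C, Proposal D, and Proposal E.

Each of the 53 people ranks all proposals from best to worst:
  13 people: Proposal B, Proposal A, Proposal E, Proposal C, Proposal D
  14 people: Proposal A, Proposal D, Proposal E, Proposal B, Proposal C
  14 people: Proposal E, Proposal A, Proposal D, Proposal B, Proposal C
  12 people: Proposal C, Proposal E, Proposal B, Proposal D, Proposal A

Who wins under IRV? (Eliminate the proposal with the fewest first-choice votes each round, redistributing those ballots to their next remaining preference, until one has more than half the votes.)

Proposal A

Round 1: Proposal A 14, Proposal B 13, Proposal C 12, Proposal D 0, Proposal E 14. Proposal D eliminated.
Round 2: Proposal A 14, Proposal B 13, Proposal C 12, Proposal E 14. Proposal C eliminated.
Round 3: Proposal A 14, Proposal B 13, Proposal E 26. Proposal B eliminated.
Round 4: Proposal A 27, Proposal E 26. Proposal A has a majority (≥27).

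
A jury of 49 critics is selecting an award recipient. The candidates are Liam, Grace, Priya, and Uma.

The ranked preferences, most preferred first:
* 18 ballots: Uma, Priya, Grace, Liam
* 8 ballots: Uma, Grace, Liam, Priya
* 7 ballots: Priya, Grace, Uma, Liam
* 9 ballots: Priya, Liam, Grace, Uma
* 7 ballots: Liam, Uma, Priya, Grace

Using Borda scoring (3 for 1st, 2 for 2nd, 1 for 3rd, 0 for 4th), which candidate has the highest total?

Liam: 18×0 + 8×1 + 7×0 + 9×2 + 7×3 = 47
Grace: 18×1 + 8×2 + 7×2 + 9×1 + 7×0 = 57
Priya: 18×2 + 8×0 + 7×3 + 9×3 + 7×1 = 91
Uma: 18×3 + 8×3 + 7×1 + 9×0 + 7×2 = 99

Uma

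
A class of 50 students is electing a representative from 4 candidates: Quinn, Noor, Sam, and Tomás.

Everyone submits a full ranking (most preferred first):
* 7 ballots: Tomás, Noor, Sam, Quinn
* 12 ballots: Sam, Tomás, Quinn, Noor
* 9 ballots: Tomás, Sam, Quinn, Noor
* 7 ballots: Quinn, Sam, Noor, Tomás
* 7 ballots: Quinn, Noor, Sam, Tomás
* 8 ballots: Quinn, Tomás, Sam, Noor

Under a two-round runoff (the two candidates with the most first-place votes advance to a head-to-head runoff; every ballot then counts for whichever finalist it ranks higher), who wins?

Tomás

Round 1 first-place votes: Quinn 22, Noor 0, Sam 12, Tomás 16. Quinn and Tomás advance.
Runoff: Quinn is ranked above Tomás on 22 ballots, Tomás above Quinn on 28.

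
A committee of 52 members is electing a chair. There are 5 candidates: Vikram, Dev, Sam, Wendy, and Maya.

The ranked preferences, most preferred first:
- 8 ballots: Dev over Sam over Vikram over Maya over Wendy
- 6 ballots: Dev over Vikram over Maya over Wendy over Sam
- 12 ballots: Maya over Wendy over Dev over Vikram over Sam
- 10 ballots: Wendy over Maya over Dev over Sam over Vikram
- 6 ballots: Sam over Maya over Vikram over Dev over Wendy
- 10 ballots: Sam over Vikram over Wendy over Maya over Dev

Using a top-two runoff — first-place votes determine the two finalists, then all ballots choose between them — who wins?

Round 1 first-place votes: Vikram 0, Dev 14, Sam 16, Wendy 10, Maya 12. Sam and Dev advance.
Runoff: Sam is ranked above Dev on 16 ballots, Dev above Sam on 36.

Dev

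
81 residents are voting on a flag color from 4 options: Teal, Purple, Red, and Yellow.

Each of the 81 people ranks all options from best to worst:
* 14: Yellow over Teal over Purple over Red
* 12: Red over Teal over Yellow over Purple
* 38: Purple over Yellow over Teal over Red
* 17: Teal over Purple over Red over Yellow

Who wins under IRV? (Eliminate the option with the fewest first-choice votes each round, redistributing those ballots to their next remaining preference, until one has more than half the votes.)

Round 1: Teal 17, Purple 38, Red 12, Yellow 14. Red eliminated.
Round 2: Teal 29, Purple 38, Yellow 14. Yellow eliminated.
Round 3: Teal 43, Purple 38. Teal has a majority (≥41).

Teal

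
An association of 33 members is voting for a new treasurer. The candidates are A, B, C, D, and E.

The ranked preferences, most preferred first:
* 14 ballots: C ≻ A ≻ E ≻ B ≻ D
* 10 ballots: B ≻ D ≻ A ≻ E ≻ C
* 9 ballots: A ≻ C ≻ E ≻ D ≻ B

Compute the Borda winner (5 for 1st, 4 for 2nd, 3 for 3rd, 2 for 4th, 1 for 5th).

A: 14×4 + 10×3 + 9×5 = 131
B: 14×2 + 10×5 + 9×1 = 87
C: 14×5 + 10×1 + 9×4 = 116
D: 14×1 + 10×4 + 9×2 = 72
E: 14×3 + 10×2 + 9×3 = 89

A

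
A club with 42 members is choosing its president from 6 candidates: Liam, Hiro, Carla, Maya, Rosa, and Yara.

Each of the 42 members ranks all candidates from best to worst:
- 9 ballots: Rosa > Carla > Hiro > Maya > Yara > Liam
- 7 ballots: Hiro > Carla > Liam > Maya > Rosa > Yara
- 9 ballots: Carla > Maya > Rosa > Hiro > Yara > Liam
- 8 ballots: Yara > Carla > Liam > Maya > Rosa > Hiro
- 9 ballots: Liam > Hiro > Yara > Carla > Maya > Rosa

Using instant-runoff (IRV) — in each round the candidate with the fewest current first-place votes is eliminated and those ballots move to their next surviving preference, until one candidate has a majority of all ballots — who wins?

Carla

Round 1: Liam 9, Hiro 7, Carla 9, Maya 0, Rosa 9, Yara 8. Maya eliminated.
Round 2: Liam 9, Hiro 7, Carla 9, Rosa 9, Yara 8. Hiro eliminated.
Round 3: Liam 9, Carla 16, Rosa 9, Yara 8. Yara eliminated.
Round 4: Liam 9, Carla 24, Rosa 9. Carla has a majority (≥22).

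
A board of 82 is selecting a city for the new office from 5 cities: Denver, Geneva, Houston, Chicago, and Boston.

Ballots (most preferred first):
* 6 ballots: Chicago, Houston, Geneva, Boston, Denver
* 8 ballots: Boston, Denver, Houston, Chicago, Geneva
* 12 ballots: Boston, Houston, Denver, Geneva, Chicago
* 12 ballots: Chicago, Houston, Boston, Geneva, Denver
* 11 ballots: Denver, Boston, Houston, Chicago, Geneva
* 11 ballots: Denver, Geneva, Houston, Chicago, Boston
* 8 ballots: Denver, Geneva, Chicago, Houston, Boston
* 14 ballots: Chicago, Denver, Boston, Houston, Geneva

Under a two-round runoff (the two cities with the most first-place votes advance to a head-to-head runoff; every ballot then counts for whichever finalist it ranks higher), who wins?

Denver

Round 1 first-place votes: Denver 30, Geneva 0, Houston 0, Chicago 32, Boston 20. Chicago and Denver advance.
Runoff: Chicago is ranked above Denver on 32 ballots, Denver above Chicago on 50.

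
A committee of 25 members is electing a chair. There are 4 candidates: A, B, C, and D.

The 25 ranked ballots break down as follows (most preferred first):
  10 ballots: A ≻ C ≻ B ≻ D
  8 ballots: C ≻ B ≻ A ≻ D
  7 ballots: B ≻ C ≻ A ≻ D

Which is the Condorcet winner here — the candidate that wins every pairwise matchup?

C

C vs A: 15–10
C vs B: 18–7
C vs D: 25–0
C beats every other candidate.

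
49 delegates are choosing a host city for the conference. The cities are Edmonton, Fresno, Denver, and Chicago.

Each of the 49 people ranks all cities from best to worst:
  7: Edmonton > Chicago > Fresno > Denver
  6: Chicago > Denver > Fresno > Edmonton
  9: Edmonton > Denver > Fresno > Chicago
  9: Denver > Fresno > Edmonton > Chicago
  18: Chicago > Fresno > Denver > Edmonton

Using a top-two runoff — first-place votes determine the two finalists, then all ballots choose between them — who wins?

Edmonton

Round 1 first-place votes: Edmonton 16, Fresno 0, Denver 9, Chicago 24. Chicago and Edmonton advance.
Runoff: Chicago is ranked above Edmonton on 24 ballots, Edmonton above Chicago on 25.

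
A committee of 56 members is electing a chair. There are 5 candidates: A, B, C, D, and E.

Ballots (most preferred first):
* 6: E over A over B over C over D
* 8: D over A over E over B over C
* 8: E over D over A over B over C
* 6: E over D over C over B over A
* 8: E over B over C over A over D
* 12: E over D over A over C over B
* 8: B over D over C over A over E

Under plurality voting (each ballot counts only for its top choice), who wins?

First-place votes: A 0, B 8, C 0, D 8, E 40.

E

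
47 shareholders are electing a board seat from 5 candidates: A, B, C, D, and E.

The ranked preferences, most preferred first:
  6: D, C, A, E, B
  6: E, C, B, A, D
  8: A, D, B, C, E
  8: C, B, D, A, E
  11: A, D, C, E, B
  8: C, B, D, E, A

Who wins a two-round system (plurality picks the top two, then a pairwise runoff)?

Round 1 first-place votes: A 19, B 0, C 16, D 6, E 6. A and C advance.
Runoff: A is ranked above C on 19 ballots, C above A on 28.

C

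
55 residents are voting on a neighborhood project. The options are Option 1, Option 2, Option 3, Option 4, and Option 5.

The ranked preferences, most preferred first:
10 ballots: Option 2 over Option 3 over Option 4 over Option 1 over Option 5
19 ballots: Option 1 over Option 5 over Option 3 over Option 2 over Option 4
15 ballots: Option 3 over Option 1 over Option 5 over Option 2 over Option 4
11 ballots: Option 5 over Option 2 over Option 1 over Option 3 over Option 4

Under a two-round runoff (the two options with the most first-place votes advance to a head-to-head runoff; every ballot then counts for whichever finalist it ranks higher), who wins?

Option 1

Round 1 first-place votes: Option 1 19, Option 2 10, Option 3 15, Option 4 0, Option 5 11. Option 1 and Option 3 advance.
Runoff: Option 1 is ranked above Option 3 on 30 ballots, Option 3 above Option 1 on 25.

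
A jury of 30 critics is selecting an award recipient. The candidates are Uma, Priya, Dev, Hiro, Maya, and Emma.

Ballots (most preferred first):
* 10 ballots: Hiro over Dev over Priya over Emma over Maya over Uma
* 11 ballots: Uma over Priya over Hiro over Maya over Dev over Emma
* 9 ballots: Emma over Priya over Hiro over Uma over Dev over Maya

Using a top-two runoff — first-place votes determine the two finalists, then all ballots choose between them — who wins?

Hiro

Round 1 first-place votes: Uma 11, Priya 0, Dev 0, Hiro 10, Maya 0, Emma 9. Uma and Hiro advance.
Runoff: Uma is ranked above Hiro on 11 ballots, Hiro above Uma on 19.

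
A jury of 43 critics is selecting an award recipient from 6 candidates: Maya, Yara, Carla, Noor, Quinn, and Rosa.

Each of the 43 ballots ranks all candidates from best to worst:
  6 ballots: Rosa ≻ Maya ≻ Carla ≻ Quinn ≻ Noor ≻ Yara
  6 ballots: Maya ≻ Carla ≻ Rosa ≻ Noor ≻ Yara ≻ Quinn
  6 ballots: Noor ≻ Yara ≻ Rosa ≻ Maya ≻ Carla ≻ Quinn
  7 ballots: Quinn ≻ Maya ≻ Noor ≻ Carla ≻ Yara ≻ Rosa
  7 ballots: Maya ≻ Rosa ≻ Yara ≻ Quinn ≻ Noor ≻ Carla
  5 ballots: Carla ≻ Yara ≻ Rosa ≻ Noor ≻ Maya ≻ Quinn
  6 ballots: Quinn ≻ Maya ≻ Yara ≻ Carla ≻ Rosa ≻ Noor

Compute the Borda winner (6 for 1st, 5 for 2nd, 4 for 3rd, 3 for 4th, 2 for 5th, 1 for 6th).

Maya: 6×5 + 6×6 + 6×3 + 7×5 + 7×6 + 5×2 + 6×5 = 201
Yara: 6×1 + 6×2 + 6×5 + 7×2 + 7×4 + 5×5 + 6×4 = 139
Carla: 6×4 + 6×5 + 6×2 + 7×3 + 7×1 + 5×6 + 6×3 = 142
Noor: 6×2 + 6×3 + 6×6 + 7×4 + 7×2 + 5×3 + 6×1 = 129
Quinn: 6×3 + 6×1 + 6×1 + 7×6 + 7×3 + 5×1 + 6×6 = 134
Rosa: 6×6 + 6×4 + 6×4 + 7×1 + 7×5 + 5×4 + 6×2 = 158

Maya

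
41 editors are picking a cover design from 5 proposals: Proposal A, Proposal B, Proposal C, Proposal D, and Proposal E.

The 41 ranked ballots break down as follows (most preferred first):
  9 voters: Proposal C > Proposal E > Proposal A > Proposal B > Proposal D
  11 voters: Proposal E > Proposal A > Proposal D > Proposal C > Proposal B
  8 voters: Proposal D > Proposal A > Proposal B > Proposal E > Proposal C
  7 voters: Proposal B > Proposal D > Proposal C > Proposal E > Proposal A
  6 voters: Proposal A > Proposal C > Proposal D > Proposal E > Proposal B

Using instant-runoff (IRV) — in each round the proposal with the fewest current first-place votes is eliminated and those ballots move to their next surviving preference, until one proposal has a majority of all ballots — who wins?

Proposal D

Round 1: Proposal A 6, Proposal B 7, Proposal C 9, Proposal D 8, Proposal E 11. Proposal A eliminated.
Round 2: Proposal B 7, Proposal C 15, Proposal D 8, Proposal E 11. Proposal B eliminated.
Round 3: Proposal C 15, Proposal D 15, Proposal E 11. Proposal E eliminated.
Round 4: Proposal C 15, Proposal D 26. Proposal D has a majority (≥21).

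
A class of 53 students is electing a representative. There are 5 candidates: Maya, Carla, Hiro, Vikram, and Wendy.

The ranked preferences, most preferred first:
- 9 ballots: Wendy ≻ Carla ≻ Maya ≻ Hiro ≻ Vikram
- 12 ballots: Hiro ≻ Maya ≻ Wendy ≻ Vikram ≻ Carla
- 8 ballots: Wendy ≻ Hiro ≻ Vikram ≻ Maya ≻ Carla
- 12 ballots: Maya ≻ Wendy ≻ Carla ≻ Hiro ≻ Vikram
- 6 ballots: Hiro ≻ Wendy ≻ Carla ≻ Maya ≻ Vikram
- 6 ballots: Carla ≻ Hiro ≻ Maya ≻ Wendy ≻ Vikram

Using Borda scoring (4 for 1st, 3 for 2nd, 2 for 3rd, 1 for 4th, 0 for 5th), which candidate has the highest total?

Maya: 9×2 + 12×3 + 8×1 + 12×4 + 6×1 + 6×2 = 128
Carla: 9×3 + 12×0 + 8×0 + 12×2 + 6×2 + 6×4 = 87
Hiro: 9×1 + 12×4 + 8×3 + 12×1 + 6×4 + 6×3 = 135
Vikram: 9×0 + 12×1 + 8×2 + 12×0 + 6×0 + 6×0 = 28
Wendy: 9×4 + 12×2 + 8×4 + 12×3 + 6×3 + 6×1 = 152

Wendy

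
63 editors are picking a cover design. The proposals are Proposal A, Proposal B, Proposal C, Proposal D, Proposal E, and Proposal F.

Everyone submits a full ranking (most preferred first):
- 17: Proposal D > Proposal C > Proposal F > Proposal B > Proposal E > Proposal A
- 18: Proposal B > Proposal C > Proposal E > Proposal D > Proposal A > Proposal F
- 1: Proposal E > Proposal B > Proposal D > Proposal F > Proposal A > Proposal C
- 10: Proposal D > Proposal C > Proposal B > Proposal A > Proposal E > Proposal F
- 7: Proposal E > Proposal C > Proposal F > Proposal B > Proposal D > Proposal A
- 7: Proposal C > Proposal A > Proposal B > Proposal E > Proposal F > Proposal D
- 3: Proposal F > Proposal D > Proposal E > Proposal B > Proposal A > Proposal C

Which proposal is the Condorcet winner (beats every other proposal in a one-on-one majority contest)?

Proposal C vs Proposal A: 59–4
Proposal C vs Proposal B: 41–22
Proposal C vs Proposal D: 32–31
Proposal C vs Proposal E: 52–11
Proposal C vs Proposal F: 59–4
Proposal C beats every other proposal.

Proposal C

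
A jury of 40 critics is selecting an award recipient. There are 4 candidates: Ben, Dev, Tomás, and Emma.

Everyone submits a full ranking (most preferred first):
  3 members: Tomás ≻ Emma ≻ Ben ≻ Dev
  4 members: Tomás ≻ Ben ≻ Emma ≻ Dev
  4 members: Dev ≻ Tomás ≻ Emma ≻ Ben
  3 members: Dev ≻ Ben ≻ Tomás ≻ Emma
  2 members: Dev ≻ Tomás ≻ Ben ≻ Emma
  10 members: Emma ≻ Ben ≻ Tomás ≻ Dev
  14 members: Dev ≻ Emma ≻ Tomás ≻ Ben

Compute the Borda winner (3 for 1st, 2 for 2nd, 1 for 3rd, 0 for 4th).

Ben: 3×1 + 4×2 + 4×0 + 3×2 + 2×1 + 10×2 + 14×0 = 39
Dev: 3×0 + 4×0 + 4×3 + 3×3 + 2×3 + 10×0 + 14×3 = 69
Tomás: 3×3 + 4×3 + 4×2 + 3×1 + 2×2 + 10×1 + 14×1 = 60
Emma: 3×2 + 4×1 + 4×1 + 3×0 + 2×0 + 10×3 + 14×2 = 72

Emma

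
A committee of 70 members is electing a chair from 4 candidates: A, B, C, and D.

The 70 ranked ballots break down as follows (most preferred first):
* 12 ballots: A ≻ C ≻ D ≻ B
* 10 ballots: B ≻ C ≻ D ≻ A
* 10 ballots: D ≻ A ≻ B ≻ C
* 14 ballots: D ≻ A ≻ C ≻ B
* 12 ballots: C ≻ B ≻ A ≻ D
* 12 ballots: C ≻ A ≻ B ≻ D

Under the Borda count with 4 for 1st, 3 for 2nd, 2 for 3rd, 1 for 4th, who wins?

A: 12×4 + 10×1 + 10×3 + 14×3 + 12×2 + 12×3 = 190
B: 12×1 + 10×4 + 10×2 + 14×1 + 12×3 + 12×2 = 146
C: 12×3 + 10×3 + 10×1 + 14×2 + 12×4 + 12×4 = 200
D: 12×2 + 10×2 + 10×4 + 14×4 + 12×1 + 12×1 = 164

C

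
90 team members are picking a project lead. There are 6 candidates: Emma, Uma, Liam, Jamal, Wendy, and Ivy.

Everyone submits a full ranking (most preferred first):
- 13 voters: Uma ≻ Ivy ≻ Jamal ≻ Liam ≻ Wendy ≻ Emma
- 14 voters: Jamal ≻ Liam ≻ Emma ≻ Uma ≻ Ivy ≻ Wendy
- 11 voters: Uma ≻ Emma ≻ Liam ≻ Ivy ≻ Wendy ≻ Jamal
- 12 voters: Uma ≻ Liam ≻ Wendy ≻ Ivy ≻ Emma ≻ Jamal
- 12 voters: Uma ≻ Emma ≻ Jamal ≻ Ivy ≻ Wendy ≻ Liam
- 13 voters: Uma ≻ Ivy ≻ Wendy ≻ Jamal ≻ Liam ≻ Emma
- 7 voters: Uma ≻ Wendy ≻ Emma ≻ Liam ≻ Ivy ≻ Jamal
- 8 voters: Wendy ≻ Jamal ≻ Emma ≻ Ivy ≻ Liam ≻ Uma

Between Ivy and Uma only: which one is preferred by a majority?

Uma

Ivy is ranked above Uma on 8 ballots; Uma above Ivy on 82.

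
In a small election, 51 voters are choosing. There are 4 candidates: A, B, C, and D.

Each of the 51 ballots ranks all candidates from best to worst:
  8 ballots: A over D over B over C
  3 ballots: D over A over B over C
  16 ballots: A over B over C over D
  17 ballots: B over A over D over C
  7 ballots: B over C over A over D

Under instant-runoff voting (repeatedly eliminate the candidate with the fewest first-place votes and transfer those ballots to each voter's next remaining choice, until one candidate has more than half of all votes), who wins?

Round 1: A 24, B 24, C 0, D 3. C eliminated.
Round 2: A 24, B 24, D 3. D eliminated.
Round 3: A 27, B 24. A has a majority (≥26).

A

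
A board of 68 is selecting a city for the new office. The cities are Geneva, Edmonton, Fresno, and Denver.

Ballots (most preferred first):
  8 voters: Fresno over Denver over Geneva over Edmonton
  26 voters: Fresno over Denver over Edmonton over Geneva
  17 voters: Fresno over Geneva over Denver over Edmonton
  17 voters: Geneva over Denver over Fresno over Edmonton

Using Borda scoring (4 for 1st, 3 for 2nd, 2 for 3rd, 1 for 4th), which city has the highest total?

Fresno

Geneva: 8×2 + 26×1 + 17×3 + 17×4 = 161
Edmonton: 8×1 + 26×2 + 17×1 + 17×1 = 94
Fresno: 8×4 + 26×4 + 17×4 + 17×2 = 238
Denver: 8×3 + 26×3 + 17×2 + 17×3 = 187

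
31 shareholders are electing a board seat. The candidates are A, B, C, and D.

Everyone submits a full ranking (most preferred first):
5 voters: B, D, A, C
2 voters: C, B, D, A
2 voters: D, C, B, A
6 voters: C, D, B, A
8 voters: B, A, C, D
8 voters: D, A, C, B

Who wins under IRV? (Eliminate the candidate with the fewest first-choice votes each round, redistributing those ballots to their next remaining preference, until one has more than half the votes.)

D

Round 1: A 0, B 13, C 8, D 10. A eliminated.
Round 2: B 13, C 8, D 10. C eliminated.
Round 3: B 15, D 16. D has a majority (≥16).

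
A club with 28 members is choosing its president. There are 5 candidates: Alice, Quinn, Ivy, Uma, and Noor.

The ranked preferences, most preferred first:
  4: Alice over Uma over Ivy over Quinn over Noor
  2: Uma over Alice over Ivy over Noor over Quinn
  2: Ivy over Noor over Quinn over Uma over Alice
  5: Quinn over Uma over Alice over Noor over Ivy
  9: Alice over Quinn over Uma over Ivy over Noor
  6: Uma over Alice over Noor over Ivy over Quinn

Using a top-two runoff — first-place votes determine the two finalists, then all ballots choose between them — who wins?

Round 1 first-place votes: Alice 13, Quinn 5, Ivy 2, Uma 8, Noor 0. Alice and Uma advance.
Runoff: Alice is ranked above Uma on 13 ballots, Uma above Alice on 15.

Uma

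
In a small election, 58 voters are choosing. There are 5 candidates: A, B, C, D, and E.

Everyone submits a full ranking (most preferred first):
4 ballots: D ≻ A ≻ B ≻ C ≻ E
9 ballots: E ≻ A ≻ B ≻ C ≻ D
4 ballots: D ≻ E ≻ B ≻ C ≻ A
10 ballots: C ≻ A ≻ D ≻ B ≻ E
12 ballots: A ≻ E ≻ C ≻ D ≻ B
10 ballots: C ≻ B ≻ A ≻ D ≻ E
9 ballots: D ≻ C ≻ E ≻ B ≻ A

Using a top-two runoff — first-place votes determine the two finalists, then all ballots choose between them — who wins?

C

Round 1 first-place votes: A 12, B 0, C 20, D 17, E 9. C and D advance.
Runoff: C is ranked above D on 41 ballots, D above C on 17.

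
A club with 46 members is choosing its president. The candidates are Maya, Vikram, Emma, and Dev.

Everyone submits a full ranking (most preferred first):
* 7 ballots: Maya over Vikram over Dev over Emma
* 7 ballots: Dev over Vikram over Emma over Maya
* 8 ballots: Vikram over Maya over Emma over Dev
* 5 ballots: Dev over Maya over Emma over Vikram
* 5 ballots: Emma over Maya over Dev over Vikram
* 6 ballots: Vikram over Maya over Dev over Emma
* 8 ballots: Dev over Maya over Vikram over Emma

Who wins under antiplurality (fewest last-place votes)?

Maya

Last-place votes: Maya 7, Vikram 10, Emma 21, Dev 8.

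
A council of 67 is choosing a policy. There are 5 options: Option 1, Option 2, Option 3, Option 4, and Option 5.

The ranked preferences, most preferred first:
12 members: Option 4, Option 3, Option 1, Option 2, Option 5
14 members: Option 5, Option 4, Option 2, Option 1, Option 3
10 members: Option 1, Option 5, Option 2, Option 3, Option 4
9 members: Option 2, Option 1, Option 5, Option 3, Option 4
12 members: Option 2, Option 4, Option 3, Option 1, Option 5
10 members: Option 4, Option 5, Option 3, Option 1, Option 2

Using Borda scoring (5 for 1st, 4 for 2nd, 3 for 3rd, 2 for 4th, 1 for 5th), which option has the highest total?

Option 4

Option 1: 12×3 + 14×2 + 10×5 + 9×4 + 12×2 + 10×2 = 194
Option 2: 12×2 + 14×3 + 10×3 + 9×5 + 12×5 + 10×1 = 211
Option 3: 12×4 + 14×1 + 10×2 + 9×2 + 12×3 + 10×3 = 166
Option 4: 12×5 + 14×4 + 10×1 + 9×1 + 12×4 + 10×5 = 233
Option 5: 12×1 + 14×5 + 10×4 + 9×3 + 12×1 + 10×4 = 201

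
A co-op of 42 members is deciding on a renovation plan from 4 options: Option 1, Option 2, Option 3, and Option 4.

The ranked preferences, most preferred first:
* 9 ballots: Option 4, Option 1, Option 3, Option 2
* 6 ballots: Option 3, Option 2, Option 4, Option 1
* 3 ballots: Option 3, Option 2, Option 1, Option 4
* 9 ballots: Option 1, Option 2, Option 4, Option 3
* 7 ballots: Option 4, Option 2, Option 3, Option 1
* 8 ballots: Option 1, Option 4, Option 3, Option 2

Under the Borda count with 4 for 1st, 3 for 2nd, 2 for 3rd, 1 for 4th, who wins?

Option 4

Option 1: 9×3 + 6×1 + 3×2 + 9×4 + 7×1 + 8×4 = 114
Option 2: 9×1 + 6×3 + 3×3 + 9×3 + 7×3 + 8×1 = 92
Option 3: 9×2 + 6×4 + 3×4 + 9×1 + 7×2 + 8×2 = 93
Option 4: 9×4 + 6×2 + 3×1 + 9×2 + 7×4 + 8×3 = 121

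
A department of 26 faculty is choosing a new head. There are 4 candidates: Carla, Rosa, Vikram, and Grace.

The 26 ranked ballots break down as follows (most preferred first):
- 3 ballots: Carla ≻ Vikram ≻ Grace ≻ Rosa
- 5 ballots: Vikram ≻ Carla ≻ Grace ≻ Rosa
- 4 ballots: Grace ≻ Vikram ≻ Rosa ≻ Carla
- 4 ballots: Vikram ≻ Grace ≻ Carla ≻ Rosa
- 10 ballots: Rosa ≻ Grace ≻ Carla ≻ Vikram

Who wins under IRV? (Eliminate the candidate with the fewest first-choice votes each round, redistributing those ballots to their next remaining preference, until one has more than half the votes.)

Vikram

Round 1: Carla 3, Rosa 10, Vikram 9, Grace 4. Carla eliminated.
Round 2: Rosa 10, Vikram 12, Grace 4. Grace eliminated.
Round 3: Rosa 10, Vikram 16. Vikram has a majority (≥14).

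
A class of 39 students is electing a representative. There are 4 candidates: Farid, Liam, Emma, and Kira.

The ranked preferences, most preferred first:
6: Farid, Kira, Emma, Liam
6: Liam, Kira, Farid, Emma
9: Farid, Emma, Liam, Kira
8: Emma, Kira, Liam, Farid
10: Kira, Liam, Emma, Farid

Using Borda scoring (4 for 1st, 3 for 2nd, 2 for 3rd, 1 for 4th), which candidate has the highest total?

Farid: 6×4 + 6×2 + 9×4 + 8×1 + 10×1 = 90
Liam: 6×1 + 6×4 + 9×2 + 8×2 + 10×3 = 94
Emma: 6×2 + 6×1 + 9×3 + 8×4 + 10×2 = 97
Kira: 6×3 + 6×3 + 9×1 + 8×3 + 10×4 = 109

Kira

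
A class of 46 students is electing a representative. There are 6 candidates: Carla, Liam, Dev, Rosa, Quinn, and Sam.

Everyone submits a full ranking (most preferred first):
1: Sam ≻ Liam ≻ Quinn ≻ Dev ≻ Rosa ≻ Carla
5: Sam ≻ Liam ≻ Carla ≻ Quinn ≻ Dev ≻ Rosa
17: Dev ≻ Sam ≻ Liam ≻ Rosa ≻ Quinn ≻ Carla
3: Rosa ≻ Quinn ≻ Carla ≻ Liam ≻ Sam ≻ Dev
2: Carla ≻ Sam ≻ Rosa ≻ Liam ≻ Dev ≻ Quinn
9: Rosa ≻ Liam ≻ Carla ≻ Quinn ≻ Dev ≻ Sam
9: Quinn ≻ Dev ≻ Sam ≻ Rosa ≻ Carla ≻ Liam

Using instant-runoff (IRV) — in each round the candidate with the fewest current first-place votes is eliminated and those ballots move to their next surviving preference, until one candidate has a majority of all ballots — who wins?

Quinn

Round 1: Carla 2, Liam 0, Dev 17, Rosa 12, Quinn 9, Sam 6. Liam eliminated.
Round 2: Carla 2, Dev 17, Rosa 12, Quinn 9, Sam 6. Carla eliminated.
Round 3: Dev 17, Rosa 12, Quinn 9, Sam 8. Sam eliminated.
Round 4: Dev 17, Rosa 14, Quinn 15. Rosa eliminated.
Round 5: Dev 19, Quinn 27. Quinn has a majority (≥24).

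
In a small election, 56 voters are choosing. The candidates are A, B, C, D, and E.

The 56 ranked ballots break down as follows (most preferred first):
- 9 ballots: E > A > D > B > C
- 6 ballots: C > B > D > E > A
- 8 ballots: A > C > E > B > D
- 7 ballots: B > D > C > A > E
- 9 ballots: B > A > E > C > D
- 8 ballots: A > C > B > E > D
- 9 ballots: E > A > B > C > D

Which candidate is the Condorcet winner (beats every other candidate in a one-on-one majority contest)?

A vs B: 34–22
A vs C: 43–13
A vs D: 43–13
A vs E: 32–24
A beats every other candidate.

A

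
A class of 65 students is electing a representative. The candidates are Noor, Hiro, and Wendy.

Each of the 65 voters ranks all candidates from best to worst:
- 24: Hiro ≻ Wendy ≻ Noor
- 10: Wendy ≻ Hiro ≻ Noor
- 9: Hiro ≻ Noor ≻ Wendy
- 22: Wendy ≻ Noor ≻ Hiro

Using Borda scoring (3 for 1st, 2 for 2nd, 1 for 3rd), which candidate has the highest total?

Noor: 24×1 + 10×1 + 9×2 + 22×2 = 96
Hiro: 24×3 + 10×2 + 9×3 + 22×1 = 141
Wendy: 24×2 + 10×3 + 9×1 + 22×3 = 153

Wendy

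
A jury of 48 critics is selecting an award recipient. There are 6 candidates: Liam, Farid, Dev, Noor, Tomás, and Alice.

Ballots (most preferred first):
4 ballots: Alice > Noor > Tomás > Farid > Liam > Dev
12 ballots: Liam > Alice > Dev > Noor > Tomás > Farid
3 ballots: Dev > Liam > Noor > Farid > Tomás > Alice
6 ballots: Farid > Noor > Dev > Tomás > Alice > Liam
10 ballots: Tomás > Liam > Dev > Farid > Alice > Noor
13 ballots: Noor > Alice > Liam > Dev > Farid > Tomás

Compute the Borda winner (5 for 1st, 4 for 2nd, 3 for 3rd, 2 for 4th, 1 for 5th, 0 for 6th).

Liam

Liam: 4×1 + 12×5 + 3×4 + 6×0 + 10×4 + 13×3 = 155
Farid: 4×2 + 12×0 + 3×2 + 6×5 + 10×2 + 13×1 = 77
Dev: 4×0 + 12×3 + 3×5 + 6×3 + 10×3 + 13×2 = 125
Noor: 4×4 + 12×2 + 3×3 + 6×4 + 10×0 + 13×5 = 138
Tomás: 4×3 + 12×1 + 3×1 + 6×2 + 10×5 + 13×0 = 89
Alice: 4×5 + 12×4 + 3×0 + 6×1 + 10×1 + 13×4 = 136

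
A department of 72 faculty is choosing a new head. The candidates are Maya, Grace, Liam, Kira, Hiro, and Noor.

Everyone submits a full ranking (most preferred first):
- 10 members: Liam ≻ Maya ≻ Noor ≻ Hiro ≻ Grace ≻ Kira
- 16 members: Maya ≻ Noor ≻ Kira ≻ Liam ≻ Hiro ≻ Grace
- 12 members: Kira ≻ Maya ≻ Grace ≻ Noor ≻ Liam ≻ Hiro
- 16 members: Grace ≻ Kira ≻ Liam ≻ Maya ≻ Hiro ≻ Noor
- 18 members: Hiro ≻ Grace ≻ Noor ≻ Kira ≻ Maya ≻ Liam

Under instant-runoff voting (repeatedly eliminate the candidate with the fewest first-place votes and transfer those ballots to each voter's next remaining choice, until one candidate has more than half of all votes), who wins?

Maya

Round 1: Maya 16, Grace 16, Liam 10, Kira 12, Hiro 18, Noor 0. Noor eliminated.
Round 2: Maya 16, Grace 16, Liam 10, Kira 12, Hiro 18. Liam eliminated.
Round 3: Maya 26, Grace 16, Kira 12, Hiro 18. Kira eliminated.
Round 4: Maya 38, Grace 16, Hiro 18. Maya has a majority (≥37).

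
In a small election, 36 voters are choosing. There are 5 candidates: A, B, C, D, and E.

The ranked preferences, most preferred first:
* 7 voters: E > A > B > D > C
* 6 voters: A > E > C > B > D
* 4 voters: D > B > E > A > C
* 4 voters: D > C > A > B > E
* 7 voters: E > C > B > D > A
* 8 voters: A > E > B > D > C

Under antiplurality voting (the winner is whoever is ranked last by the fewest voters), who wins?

B

Last-place votes: A 7, B 0, C 19, D 6, E 4.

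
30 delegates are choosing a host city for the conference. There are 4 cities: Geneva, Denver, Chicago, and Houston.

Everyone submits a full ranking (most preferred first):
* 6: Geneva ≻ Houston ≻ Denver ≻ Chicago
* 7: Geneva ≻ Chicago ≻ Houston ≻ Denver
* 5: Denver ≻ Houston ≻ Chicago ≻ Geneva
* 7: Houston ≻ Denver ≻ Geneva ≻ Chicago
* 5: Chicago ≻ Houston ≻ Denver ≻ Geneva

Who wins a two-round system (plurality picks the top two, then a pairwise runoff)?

Houston

Round 1 first-place votes: Geneva 13, Denver 5, Chicago 5, Houston 7. Geneva and Houston advance.
Runoff: Geneva is ranked above Houston on 13 ballots, Houston above Geneva on 17.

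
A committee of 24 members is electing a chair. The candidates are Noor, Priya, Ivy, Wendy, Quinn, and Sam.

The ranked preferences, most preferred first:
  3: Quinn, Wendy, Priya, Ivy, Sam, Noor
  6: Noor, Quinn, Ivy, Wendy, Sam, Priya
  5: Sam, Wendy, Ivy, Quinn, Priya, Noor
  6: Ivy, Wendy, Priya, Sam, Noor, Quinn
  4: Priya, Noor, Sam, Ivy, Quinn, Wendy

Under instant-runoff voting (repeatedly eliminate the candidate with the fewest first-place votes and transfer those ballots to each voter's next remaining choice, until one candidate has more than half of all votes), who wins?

Round 1: Noor 6, Priya 4, Ivy 6, Wendy 0, Quinn 3, Sam 5. Wendy eliminated.
Round 2: Noor 6, Priya 4, Ivy 6, Quinn 3, Sam 5. Quinn eliminated.
Round 3: Noor 6, Priya 7, Ivy 6, Sam 5. Sam eliminated.
Round 4: Noor 6, Priya 7, Ivy 11. Noor eliminated.
Round 5: Priya 7, Ivy 17. Ivy has a majority (≥13).

Ivy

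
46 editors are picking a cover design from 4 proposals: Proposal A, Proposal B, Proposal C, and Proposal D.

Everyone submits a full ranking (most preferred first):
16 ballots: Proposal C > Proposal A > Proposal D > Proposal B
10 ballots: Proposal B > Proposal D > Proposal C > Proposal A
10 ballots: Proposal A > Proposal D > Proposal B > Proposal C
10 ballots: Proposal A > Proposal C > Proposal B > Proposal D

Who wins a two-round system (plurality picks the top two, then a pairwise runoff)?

Proposal C

Round 1 first-place votes: Proposal A 20, Proposal B 10, Proposal C 16, Proposal D 0. Proposal A and Proposal C advance.
Runoff: Proposal A is ranked above Proposal C on 20 ballots, Proposal C above Proposal A on 26.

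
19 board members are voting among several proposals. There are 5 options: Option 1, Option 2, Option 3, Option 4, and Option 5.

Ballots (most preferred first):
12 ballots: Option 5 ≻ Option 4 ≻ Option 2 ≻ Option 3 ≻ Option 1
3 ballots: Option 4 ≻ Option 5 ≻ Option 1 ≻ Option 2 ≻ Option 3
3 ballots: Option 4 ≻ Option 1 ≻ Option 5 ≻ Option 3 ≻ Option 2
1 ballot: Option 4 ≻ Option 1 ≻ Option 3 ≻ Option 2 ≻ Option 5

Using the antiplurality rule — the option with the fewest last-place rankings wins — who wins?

Option 4

Last-place votes: Option 1 12, Option 2 3, Option 3 3, Option 4 0, Option 5 1.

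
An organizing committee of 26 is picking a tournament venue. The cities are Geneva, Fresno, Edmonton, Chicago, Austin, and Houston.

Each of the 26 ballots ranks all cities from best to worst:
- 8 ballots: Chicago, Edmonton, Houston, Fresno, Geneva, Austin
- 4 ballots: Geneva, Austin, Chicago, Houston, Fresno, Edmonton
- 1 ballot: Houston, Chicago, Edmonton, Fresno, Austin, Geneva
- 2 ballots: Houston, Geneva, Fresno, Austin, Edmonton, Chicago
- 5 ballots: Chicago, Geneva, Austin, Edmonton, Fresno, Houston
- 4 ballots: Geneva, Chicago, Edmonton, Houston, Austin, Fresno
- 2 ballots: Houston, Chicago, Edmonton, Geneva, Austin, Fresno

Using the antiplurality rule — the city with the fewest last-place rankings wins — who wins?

Geneva

Last-place votes: Geneva 1, Fresno 6, Edmonton 4, Chicago 2, Austin 8, Houston 5.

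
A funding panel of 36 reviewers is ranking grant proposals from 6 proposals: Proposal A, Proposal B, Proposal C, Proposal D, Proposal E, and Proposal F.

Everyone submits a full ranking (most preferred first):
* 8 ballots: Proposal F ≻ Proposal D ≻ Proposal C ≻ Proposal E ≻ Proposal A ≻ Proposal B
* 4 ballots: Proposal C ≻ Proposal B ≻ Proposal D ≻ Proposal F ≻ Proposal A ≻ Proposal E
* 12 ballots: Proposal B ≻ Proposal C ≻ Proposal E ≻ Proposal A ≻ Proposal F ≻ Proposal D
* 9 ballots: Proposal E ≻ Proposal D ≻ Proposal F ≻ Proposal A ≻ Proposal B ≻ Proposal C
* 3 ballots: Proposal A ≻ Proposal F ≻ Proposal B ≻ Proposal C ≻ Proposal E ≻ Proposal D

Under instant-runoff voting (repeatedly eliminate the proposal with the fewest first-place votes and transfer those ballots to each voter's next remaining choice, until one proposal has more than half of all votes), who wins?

Round 1: Proposal A 3, Proposal B 12, Proposal C 4, Proposal D 0, Proposal E 9, Proposal F 8. Proposal D eliminated.
Round 2: Proposal A 3, Proposal B 12, Proposal C 4, Proposal E 9, Proposal F 8. Proposal A eliminated.
Round 3: Proposal B 12, Proposal C 4, Proposal E 9, Proposal F 11. Proposal C eliminated.
Round 4: Proposal B 16, Proposal E 9, Proposal F 11. Proposal E eliminated.
Round 5: Proposal B 16, Proposal F 20. Proposal F has a majority (≥19).

Proposal F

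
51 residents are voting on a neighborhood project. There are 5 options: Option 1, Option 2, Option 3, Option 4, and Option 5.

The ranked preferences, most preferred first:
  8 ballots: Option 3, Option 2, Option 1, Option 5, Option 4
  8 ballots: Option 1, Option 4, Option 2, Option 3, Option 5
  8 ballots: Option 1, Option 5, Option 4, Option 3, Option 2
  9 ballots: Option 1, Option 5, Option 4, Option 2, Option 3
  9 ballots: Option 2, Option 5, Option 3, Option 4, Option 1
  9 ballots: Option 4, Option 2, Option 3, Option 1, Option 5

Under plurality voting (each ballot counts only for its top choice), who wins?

First-place votes: Option 1 25, Option 2 9, Option 3 8, Option 4 9, Option 5 0.

Option 1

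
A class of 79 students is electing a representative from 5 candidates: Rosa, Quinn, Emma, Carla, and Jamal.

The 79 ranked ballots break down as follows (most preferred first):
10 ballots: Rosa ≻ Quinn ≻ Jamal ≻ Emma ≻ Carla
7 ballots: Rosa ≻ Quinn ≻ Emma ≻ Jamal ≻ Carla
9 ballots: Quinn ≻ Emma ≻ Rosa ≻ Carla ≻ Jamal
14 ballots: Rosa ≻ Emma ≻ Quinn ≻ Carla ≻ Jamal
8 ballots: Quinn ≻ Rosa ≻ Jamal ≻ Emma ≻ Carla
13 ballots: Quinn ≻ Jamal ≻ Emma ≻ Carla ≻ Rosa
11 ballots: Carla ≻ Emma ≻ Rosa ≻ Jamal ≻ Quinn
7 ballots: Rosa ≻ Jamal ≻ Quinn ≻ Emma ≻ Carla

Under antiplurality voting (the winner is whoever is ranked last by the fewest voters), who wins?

Emma

Last-place votes: Rosa 13, Quinn 11, Emma 0, Carla 32, Jamal 23.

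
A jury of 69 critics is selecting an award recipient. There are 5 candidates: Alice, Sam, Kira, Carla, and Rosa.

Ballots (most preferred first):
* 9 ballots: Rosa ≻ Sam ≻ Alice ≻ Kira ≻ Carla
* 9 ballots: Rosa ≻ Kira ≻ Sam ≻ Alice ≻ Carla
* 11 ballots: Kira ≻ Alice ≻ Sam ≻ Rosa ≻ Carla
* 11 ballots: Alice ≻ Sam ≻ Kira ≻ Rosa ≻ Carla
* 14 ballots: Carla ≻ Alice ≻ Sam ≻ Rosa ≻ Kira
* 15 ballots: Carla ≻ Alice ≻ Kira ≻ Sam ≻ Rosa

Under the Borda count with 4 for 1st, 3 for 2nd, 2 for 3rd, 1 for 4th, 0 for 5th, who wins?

Alice: 9×2 + 9×1 + 11×3 + 11×4 + 14×3 + 15×3 = 191
Sam: 9×3 + 9×2 + 11×2 + 11×3 + 14×2 + 15×1 = 143
Kira: 9×1 + 9×3 + 11×4 + 11×2 + 14×0 + 15×2 = 132
Carla: 9×0 + 9×0 + 11×0 + 11×0 + 14×4 + 15×4 = 116
Rosa: 9×4 + 9×4 + 11×1 + 11×1 + 14×1 + 15×0 = 108

Alice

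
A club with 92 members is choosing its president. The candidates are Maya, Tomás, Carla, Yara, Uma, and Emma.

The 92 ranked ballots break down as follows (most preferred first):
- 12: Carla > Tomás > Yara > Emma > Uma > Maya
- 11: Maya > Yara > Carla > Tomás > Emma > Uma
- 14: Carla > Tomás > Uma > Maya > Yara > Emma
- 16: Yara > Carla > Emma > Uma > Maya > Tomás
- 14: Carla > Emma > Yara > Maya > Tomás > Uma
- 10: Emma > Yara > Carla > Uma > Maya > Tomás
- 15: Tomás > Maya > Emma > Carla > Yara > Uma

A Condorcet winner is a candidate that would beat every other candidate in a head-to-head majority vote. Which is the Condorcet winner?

Carla vs Maya: 66–26
Carla vs Tomás: 77–15
Carla vs Yara: 55–37
Carla vs Uma: 92–0
Carla vs Emma: 67–25
Carla beats every other candidate.

Carla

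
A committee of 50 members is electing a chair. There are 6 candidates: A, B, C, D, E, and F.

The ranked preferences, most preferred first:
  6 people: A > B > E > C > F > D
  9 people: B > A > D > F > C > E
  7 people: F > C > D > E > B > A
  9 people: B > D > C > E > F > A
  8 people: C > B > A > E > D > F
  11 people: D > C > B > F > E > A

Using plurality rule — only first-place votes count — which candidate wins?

First-place votes: A 6, B 18, C 8, D 11, E 0, F 7.

B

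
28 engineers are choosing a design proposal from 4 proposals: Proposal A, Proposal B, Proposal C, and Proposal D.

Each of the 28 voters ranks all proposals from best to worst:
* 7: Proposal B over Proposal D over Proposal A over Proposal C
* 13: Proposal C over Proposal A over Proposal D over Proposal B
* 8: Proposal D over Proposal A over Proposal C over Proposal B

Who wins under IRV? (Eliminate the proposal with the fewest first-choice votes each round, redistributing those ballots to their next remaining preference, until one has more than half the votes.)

Round 1: Proposal A 0, Proposal B 7, Proposal C 13, Proposal D 8. Proposal A eliminated.
Round 2: Proposal B 7, Proposal C 13, Proposal D 8. Proposal B eliminated.
Round 3: Proposal C 13, Proposal D 15. Proposal D has a majority (≥15).

Proposal D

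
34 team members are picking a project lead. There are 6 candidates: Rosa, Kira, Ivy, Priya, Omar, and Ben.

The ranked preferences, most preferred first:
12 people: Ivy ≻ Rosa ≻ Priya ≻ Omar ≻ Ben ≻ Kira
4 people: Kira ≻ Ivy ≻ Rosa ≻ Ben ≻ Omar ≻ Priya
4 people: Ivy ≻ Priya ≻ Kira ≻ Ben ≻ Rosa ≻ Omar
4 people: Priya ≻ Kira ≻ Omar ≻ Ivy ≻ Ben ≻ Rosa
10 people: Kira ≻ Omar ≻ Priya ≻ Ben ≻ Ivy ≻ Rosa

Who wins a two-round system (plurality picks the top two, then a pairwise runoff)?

Round 1 first-place votes: Rosa 0, Kira 14, Ivy 16, Priya 4, Omar 0, Ben 0. Ivy and Kira advance.
Runoff: Ivy is ranked above Kira on 16 ballots, Kira above Ivy on 18.

Kira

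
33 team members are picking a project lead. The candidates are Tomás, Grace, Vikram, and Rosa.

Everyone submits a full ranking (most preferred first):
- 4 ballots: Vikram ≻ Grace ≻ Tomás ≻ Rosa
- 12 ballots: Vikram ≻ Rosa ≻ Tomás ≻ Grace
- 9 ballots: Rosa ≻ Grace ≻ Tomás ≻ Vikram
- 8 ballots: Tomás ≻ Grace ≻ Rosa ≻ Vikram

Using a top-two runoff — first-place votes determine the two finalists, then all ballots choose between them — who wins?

Rosa

Round 1 first-place votes: Tomás 8, Grace 0, Vikram 16, Rosa 9. Vikram and Rosa advance.
Runoff: Vikram is ranked above Rosa on 16 ballots, Rosa above Vikram on 17.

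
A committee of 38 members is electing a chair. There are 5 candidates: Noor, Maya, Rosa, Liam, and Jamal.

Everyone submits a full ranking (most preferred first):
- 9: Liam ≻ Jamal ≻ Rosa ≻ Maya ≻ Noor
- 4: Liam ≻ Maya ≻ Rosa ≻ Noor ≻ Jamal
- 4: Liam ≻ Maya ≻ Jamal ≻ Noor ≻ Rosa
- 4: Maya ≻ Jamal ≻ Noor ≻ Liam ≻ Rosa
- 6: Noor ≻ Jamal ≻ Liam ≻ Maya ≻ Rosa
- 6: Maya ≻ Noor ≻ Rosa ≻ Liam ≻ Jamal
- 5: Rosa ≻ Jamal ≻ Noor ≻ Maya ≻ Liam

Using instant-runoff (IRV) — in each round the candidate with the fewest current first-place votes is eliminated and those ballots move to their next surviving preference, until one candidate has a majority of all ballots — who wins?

Round 1: Noor 6, Maya 10, Rosa 5, Liam 17, Jamal 0. Jamal eliminated.
Round 2: Noor 6, Maya 10, Rosa 5, Liam 17. Rosa eliminated.
Round 3: Noor 11, Maya 10, Liam 17. Maya eliminated.
Round 4: Noor 21, Liam 17. Noor has a majority (≥20).

Noor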